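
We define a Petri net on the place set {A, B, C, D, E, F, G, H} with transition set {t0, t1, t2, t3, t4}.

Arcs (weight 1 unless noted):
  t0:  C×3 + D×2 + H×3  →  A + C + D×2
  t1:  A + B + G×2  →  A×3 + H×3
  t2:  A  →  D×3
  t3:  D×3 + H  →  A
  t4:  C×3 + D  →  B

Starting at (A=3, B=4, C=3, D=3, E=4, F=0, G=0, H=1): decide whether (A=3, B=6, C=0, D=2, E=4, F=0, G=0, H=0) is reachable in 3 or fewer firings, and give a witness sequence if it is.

depth 0: 1 marking
depth 1: 4 markings reached so far
depth 2: 7 markings reached so far
depth 3: 11 markings reached so far
target is not among the 11 markings reachable within 3 steps

NO — not reachable within 3 firings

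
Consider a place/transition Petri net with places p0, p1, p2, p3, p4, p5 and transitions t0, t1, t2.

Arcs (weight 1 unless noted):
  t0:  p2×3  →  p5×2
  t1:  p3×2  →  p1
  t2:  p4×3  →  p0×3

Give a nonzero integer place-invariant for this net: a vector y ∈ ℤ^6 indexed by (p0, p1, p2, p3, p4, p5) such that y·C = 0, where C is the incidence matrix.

Incidence matrix C (rows=places, cols=transitions):
       t0   t1   t2
   p0   0    0    3
   p1   0    1    0
   p2  -3    0    0
   p3   0   -2    0
   p4   0    0   -3
   p5   2    0    0

Candidate y = [0, 2, 0, 1, 0, 0]; check y·C column-wise:
  col t0: 2·0 + 0·-3 + 1·0 + 0·2 = 0
  col t1: 2·1 + 1·-2 = 0
  col t2: 0·3 + 2·0 + 1·0 + 0·-3 = 0

y = (p0:0, p1:2, p2:0, p3:1, p4:0, p5:0)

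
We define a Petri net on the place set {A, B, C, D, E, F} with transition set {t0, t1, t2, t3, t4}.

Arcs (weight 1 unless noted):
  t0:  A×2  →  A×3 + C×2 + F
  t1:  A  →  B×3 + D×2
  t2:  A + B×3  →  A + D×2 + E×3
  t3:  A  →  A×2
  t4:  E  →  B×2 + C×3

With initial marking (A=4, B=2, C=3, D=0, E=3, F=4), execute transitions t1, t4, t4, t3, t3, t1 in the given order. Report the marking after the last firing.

(A=4, B=12, C=9, D=4, E=1, F=4)

step 1: fire t1:  (A=4, B=2, C=3, D=0, E=3, F=4) → (A=3, B=5, C=3, D=2, E=3, F=4)
step 2: fire t4:  (A=3, B=5, C=3, D=2, E=3, F=4) → (A=3, B=7, C=6, D=2, E=2, F=4)
step 3: fire t4:  (A=3, B=7, C=6, D=2, E=2, F=4) → (A=3, B=9, C=9, D=2, E=1, F=4)
step 4: fire t3:  (A=3, B=9, C=9, D=2, E=1, F=4) → (A=4, B=9, C=9, D=2, E=1, F=4)
step 5: fire t3:  (A=4, B=9, C=9, D=2, E=1, F=4) → (A=5, B=9, C=9, D=2, E=1, F=4)
step 6: fire t1:  (A=5, B=9, C=9, D=2, E=1, F=4) → (A=4, B=12, C=9, D=4, E=1, F=4)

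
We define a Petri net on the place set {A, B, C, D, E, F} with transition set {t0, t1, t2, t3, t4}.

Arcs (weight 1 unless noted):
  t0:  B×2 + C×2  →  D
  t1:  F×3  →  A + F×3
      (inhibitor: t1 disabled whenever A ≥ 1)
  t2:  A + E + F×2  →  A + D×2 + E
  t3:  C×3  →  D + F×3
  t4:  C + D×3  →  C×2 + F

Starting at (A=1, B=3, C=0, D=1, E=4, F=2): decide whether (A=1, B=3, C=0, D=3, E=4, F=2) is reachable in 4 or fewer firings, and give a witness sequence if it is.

NO — not reachable within 4 firings

depth 0: 1 marking
depth 1: 2 markings reached so far
depth 2: 2 markings reached so far
(frontier empty at depth 2; search complete)
target is not among the 2 markings reachable within 4 steps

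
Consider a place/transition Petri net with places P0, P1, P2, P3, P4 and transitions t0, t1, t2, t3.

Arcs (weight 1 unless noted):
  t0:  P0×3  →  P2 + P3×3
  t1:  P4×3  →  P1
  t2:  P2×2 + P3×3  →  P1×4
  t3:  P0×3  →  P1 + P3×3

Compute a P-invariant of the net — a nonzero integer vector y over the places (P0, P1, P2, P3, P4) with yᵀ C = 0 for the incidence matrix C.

Incidence matrix C (rows=places, cols=transitions):
       t0   t1   t2   t3
   P0  -3    0    0   -3
   P1   0    1    4    1
   P2   1    0   -2    0
   P3   3    0   -3    3
   P4   0   -3    0    0

Candidate y = [3, 3, 3, 2, 1]; check y·C column-wise:
  col t0: 3·-3 + 3·0 + 3·1 + 2·3 + 1·0 = 0
  col t1: 3·0 + 3·1 + 3·0 + 2·0 + 1·-3 = 0
  col t2: 3·0 + 3·4 + 3·-2 + 2·-3 + 1·0 = 0
  col t3: 3·-3 + 3·1 + 3·0 + 2·3 + 1·0 = 0

y = (P0:3, P1:3, P2:3, P3:2, P4:1)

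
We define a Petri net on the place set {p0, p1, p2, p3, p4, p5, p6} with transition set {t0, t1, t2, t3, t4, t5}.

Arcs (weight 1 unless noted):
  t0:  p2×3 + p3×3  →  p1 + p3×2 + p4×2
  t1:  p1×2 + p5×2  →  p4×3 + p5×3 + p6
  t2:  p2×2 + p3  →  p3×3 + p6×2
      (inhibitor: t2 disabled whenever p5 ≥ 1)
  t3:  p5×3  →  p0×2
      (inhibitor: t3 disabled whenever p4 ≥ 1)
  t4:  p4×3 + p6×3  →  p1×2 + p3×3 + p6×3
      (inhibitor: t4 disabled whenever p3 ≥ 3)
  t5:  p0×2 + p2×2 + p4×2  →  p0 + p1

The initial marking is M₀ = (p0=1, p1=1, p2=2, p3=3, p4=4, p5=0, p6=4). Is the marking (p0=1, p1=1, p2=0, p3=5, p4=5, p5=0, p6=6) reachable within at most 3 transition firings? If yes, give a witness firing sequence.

NO — not reachable within 3 firings

depth 0: 1 marking
depth 1: 2 markings reached so far
depth 2: 2 markings reached so far
(frontier empty at depth 2; search complete)
target is not among the 2 markings reachable within 3 steps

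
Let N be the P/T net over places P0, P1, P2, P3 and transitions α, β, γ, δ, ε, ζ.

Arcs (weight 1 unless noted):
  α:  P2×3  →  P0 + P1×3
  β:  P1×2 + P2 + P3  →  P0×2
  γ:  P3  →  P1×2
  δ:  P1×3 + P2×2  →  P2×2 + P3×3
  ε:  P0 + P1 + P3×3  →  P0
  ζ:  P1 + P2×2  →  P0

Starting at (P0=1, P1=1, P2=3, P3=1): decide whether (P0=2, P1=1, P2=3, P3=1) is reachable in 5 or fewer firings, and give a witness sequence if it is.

depth 0: 1 marking
depth 1: 4 markings reached so far
depth 2: 7 markings reached so far
depth 3: 9 markings reached so far
depth 4: 14 markings reached so far
depth 5: 19 markings reached so far
target is not among the 19 markings reachable within 5 steps

NO — not reachable within 5 firings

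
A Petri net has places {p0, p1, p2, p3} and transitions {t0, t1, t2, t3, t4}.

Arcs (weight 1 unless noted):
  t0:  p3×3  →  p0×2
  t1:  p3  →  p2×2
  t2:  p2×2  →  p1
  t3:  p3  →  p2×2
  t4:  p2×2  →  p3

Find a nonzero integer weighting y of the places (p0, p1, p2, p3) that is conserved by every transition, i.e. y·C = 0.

y = (p0:3, p1:2, p2:1, p3:2)

Incidence matrix C (rows=places, cols=transitions):
       t0   t1   t2   t3   t4
   p0   2    0    0    0    0
   p1   0    0    1    0    0
   p2   0    2   -2    2   -2
   p3  -3   -1    0   -1    1

Candidate y = [3, 2, 1, 2]; check y·C column-wise:
  col t0: 3·2 + 2·0 + 1·0 + 2·-3 = 0
  col t1: 3·0 + 2·0 + 1·2 + 2·-1 = 0
  col t2: 3·0 + 2·1 + 1·-2 + 2·0 = 0
  col t3: 3·0 + 2·0 + 1·2 + 2·-1 = 0
  col t4: 3·0 + 2·0 + 1·-2 + 2·1 = 0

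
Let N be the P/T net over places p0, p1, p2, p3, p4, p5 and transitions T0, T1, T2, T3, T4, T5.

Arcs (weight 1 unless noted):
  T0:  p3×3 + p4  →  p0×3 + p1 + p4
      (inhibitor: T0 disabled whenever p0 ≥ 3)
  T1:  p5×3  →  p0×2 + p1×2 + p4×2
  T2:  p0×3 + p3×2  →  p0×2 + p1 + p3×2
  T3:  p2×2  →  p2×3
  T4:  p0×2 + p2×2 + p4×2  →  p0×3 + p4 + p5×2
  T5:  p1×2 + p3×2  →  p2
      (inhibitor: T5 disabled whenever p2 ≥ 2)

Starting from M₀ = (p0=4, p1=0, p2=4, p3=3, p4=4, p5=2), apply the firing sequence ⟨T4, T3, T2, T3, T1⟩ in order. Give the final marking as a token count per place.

step 1: fire T4:  (p0=4, p1=0, p2=4, p3=3, p4=4, p5=2) → (p0=5, p1=0, p2=2, p3=3, p4=3, p5=4)
step 2: fire T3:  (p0=5, p1=0, p2=2, p3=3, p4=3, p5=4) → (p0=5, p1=0, p2=3, p3=3, p4=3, p5=4)
step 3: fire T2:  (p0=5, p1=0, p2=3, p3=3, p4=3, p5=4) → (p0=4, p1=1, p2=3, p3=3, p4=3, p5=4)
step 4: fire T3:  (p0=4, p1=1, p2=3, p3=3, p4=3, p5=4) → (p0=4, p1=1, p2=4, p3=3, p4=3, p5=4)
step 5: fire T1:  (p0=4, p1=1, p2=4, p3=3, p4=3, p5=4) → (p0=6, p1=3, p2=4, p3=3, p4=5, p5=1)

(p0=6, p1=3, p2=4, p3=3, p4=5, p5=1)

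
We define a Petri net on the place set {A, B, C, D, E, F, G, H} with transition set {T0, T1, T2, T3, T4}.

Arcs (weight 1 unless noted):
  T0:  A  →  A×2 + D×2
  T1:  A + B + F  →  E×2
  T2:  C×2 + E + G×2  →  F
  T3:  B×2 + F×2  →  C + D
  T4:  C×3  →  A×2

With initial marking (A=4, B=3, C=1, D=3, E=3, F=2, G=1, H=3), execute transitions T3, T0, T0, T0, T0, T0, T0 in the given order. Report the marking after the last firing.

(A=10, B=1, C=2, D=16, E=3, F=0, G=1, H=3)

step 1: fire T3:  (A=4, B=3, C=1, D=3, E=3, F=2, G=1, H=3) → (A=4, B=1, C=2, D=4, E=3, F=0, G=1, H=3)
step 2: fire T0:  (A=4, B=1, C=2, D=4, E=3, F=0, G=1, H=3) → (A=5, B=1, C=2, D=6, E=3, F=0, G=1, H=3)
step 3: fire T0:  (A=5, B=1, C=2, D=6, E=3, F=0, G=1, H=3) → (A=6, B=1, C=2, D=8, E=3, F=0, G=1, H=3)
step 4: fire T0:  (A=6, B=1, C=2, D=8, E=3, F=0, G=1, H=3) → (A=7, B=1, C=2, D=10, E=3, F=0, G=1, H=3)
step 5: fire T0:  (A=7, B=1, C=2, D=10, E=3, F=0, G=1, H=3) → (A=8, B=1, C=2, D=12, E=3, F=0, G=1, H=3)
step 6: fire T0:  (A=8, B=1, C=2, D=12, E=3, F=0, G=1, H=3) → (A=9, B=1, C=2, D=14, E=3, F=0, G=1, H=3)
step 7: fire T0:  (A=9, B=1, C=2, D=14, E=3, F=0, G=1, H=3) → (A=10, B=1, C=2, D=16, E=3, F=0, G=1, H=3)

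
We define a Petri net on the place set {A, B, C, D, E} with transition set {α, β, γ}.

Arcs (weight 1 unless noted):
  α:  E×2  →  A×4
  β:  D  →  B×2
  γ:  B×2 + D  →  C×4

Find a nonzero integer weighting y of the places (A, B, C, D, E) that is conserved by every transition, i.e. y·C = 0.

Incidence matrix C (rows=places, cols=transitions):
        α    β    γ
    A   4    0    0
    B   0    2   -2
    C   0    0    4
    D   0   -1   -1
    E  -2    0    0

Candidate y = [0, 1, 1, 2, 0]; check y·C column-wise:
  col α: 0·4 + 1·0 + 1·0 + 2·0 + 0·-2 = 0
  col β: 1·2 + 1·0 + 2·-1 = 0
  col γ: 1·-2 + 1·4 + 2·-1 = 0

y = (A:0, B:1, C:1, D:2, E:0)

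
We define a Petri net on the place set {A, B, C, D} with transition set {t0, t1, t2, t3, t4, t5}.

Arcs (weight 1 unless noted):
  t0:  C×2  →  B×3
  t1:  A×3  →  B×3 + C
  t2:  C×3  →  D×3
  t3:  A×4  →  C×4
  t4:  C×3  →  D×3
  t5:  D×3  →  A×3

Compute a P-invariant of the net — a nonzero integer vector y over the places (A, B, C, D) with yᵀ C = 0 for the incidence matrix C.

Incidence matrix C (rows=places, cols=transitions):
       t0   t1   t2   t3   t4   t5
    A   0   -3    0   -4    0    3
    B   3    3    0    0    0    0
    C  -2    1   -3    4   -3    0
    D   0    0    3    0    3   -3

Candidate y = [3, 2, 3, 3]; check y·C column-wise:
  col t0: 3·0 + 2·3 + 3·-2 + 3·0 = 0
  col t1: 3·-3 + 2·3 + 3·1 + 3·0 = 0
  col t2: 3·0 + 2·0 + 3·-3 + 3·3 = 0
  col t3: 3·-4 + 2·0 + 3·4 + 3·0 = 0
  col t4: 3·0 + 2·0 + 3·-3 + 3·3 = 0
  col t5: 3·3 + 2·0 + 3·0 + 3·-3 = 0

y = (A:3, B:2, C:3, D:3)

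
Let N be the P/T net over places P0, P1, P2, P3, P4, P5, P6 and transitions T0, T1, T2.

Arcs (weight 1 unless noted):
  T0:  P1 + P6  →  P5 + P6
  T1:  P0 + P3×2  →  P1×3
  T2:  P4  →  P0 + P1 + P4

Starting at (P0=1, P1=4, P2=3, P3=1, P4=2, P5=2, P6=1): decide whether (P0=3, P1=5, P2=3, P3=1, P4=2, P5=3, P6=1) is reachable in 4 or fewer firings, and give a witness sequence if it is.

YES — reachable via ⟨T0, T2, T2⟩ (3 firings)

step 1: fire T0:  (P0=1, P1=4, P2=3, P3=1, P4=2, P5=2, P6=1) → (P0=1, P1=3, P2=3, P3=1, P4=2, P5=3, P6=1)
step 2: fire T2:  (P0=1, P1=3, P2=3, P3=1, P4=2, P5=3, P6=1) → (P0=2, P1=4, P2=3, P3=1, P4=2, P5=3, P6=1)
step 3: fire T2:  (P0=2, P1=4, P2=3, P3=1, P4=2, P5=3, P6=1) → (P0=3, P1=5, P2=3, P3=1, P4=2, P5=3, P6=1)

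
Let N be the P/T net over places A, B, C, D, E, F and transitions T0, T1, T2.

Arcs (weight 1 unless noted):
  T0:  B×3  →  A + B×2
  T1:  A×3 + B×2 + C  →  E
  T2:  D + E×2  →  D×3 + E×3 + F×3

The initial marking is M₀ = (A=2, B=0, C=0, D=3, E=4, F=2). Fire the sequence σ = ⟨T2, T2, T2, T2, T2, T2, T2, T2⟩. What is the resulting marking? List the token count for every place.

step 1: fire T2:  (A=2, B=0, C=0, D=3, E=4, F=2) → (A=2, B=0, C=0, D=5, E=5, F=5)
step 2: fire T2:  (A=2, B=0, C=0, D=5, E=5, F=5) → (A=2, B=0, C=0, D=7, E=6, F=8)
step 3: fire T2:  (A=2, B=0, C=0, D=7, E=6, F=8) → (A=2, B=0, C=0, D=9, E=7, F=11)
step 4: fire T2:  (A=2, B=0, C=0, D=9, E=7, F=11) → (A=2, B=0, C=0, D=11, E=8, F=14)
step 5: fire T2:  (A=2, B=0, C=0, D=11, E=8, F=14) → (A=2, B=0, C=0, D=13, E=9, F=17)
step 6: fire T2:  (A=2, B=0, C=0, D=13, E=9, F=17) → (A=2, B=0, C=0, D=15, E=10, F=20)
step 7: fire T2:  (A=2, B=0, C=0, D=15, E=10, F=20) → (A=2, B=0, C=0, D=17, E=11, F=23)
step 8: fire T2:  (A=2, B=0, C=0, D=17, E=11, F=23) → (A=2, B=0, C=0, D=19, E=12, F=26)

(A=2, B=0, C=0, D=19, E=12, F=26)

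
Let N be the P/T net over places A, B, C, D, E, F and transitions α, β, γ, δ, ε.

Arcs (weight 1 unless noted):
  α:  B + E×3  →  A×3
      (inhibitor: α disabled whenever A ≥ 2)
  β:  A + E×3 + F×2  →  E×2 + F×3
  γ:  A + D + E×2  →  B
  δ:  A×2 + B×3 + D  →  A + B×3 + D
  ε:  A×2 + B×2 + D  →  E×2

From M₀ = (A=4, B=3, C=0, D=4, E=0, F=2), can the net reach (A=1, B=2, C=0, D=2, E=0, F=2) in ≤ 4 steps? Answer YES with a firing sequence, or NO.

step 1: fire ε:  (A=4, B=3, C=0, D=4, E=0, F=2) → (A=2, B=1, C=0, D=3, E=2, F=2)
step 2: fire γ:  (A=2, B=1, C=0, D=3, E=2, F=2) → (A=1, B=2, C=0, D=2, E=0, F=2)

YES — reachable via ⟨ε, γ⟩ (2 firings)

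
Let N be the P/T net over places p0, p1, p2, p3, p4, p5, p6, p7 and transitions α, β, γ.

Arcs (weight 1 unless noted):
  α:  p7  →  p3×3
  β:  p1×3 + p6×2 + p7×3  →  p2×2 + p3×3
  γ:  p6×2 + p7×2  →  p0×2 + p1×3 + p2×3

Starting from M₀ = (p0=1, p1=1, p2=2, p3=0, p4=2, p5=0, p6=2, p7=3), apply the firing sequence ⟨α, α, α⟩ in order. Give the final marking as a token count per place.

(p0=1, p1=1, p2=2, p3=9, p4=2, p5=0, p6=2, p7=0)

step 1: fire α:  (p0=1, p1=1, p2=2, p3=0, p4=2, p5=0, p6=2, p7=3) → (p0=1, p1=1, p2=2, p3=3, p4=2, p5=0, p6=2, p7=2)
step 2: fire α:  (p0=1, p1=1, p2=2, p3=3, p4=2, p5=0, p6=2, p7=2) → (p0=1, p1=1, p2=2, p3=6, p4=2, p5=0, p6=2, p7=1)
step 3: fire α:  (p0=1, p1=1, p2=2, p3=6, p4=2, p5=0, p6=2, p7=1) → (p0=1, p1=1, p2=2, p3=9, p4=2, p5=0, p6=2, p7=0)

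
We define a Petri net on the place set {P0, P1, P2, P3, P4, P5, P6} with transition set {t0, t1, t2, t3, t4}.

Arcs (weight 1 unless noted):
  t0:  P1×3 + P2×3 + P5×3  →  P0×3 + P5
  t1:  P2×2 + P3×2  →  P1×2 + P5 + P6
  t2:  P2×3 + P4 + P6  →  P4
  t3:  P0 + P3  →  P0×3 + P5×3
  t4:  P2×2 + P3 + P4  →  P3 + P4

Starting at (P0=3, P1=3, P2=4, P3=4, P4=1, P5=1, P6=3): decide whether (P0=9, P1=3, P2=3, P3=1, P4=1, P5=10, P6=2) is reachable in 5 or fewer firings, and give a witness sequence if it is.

depth 0: 1 marking
depth 1: 5 markings reached so far
depth 2: 13 markings reached so far
depth 3: 20 markings reached so far
depth 4: 26 markings reached so far
depth 5: 30 markings reached so far
target is not among the 30 markings reachable within 5 steps

NO — not reachable within 5 firings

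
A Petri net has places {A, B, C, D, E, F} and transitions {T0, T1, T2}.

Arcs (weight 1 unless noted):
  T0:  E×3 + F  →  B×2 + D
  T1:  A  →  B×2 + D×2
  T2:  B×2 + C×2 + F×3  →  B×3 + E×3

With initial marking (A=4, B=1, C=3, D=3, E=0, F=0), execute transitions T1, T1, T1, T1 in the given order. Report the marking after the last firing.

step 1: fire T1:  (A=4, B=1, C=3, D=3, E=0, F=0) → (A=3, B=3, C=3, D=5, E=0, F=0)
step 2: fire T1:  (A=3, B=3, C=3, D=5, E=0, F=0) → (A=2, B=5, C=3, D=7, E=0, F=0)
step 3: fire T1:  (A=2, B=5, C=3, D=7, E=0, F=0) → (A=1, B=7, C=3, D=9, E=0, F=0)
step 4: fire T1:  (A=1, B=7, C=3, D=9, E=0, F=0) → (A=0, B=9, C=3, D=11, E=0, F=0)

(A=0, B=9, C=3, D=11, E=0, F=0)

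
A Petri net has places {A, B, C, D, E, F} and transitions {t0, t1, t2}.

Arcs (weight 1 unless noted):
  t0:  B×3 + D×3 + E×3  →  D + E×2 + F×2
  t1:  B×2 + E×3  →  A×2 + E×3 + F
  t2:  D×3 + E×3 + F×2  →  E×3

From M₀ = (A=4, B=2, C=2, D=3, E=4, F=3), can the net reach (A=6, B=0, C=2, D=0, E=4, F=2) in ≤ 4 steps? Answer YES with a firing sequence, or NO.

YES — reachable via ⟨t1, t2⟩ (2 firings)

step 1: fire t1:  (A=4, B=2, C=2, D=3, E=4, F=3) → (A=6, B=0, C=2, D=3, E=4, F=4)
step 2: fire t2:  (A=6, B=0, C=2, D=3, E=4, F=4) → (A=6, B=0, C=2, D=0, E=4, F=2)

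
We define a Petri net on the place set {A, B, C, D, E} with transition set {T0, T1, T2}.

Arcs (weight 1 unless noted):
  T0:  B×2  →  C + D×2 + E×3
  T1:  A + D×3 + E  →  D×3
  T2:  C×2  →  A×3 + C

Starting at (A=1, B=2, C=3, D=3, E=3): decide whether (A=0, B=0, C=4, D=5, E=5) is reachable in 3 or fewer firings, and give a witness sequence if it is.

YES — reachable via ⟨T0, T1⟩ (2 firings)

step 1: fire T0:  (A=1, B=2, C=3, D=3, E=3) → (A=1, B=0, C=4, D=5, E=6)
step 2: fire T1:  (A=1, B=0, C=4, D=5, E=6) → (A=0, B=0, C=4, D=5, E=5)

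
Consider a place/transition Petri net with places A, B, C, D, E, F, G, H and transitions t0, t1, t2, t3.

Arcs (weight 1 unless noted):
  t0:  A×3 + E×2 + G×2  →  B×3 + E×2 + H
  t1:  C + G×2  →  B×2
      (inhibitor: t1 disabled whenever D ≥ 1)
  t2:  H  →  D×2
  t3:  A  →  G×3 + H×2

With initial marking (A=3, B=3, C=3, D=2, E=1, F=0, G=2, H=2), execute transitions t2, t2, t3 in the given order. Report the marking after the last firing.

step 1: fire t2:  (A=3, B=3, C=3, D=2, E=1, F=0, G=2, H=2) → (A=3, B=3, C=3, D=4, E=1, F=0, G=2, H=1)
step 2: fire t2:  (A=3, B=3, C=3, D=4, E=1, F=0, G=2, H=1) → (A=3, B=3, C=3, D=6, E=1, F=0, G=2, H=0)
step 3: fire t3:  (A=3, B=3, C=3, D=6, E=1, F=0, G=2, H=0) → (A=2, B=3, C=3, D=6, E=1, F=0, G=5, H=2)

(A=2, B=3, C=3, D=6, E=1, F=0, G=5, H=2)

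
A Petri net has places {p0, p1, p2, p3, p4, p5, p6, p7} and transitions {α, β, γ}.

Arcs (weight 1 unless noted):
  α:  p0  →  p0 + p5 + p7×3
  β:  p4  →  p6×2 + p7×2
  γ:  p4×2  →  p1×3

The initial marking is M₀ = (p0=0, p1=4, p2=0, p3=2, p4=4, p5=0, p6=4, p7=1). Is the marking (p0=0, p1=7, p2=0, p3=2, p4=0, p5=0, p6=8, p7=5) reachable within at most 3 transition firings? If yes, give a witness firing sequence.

YES — reachable via ⟨β, β, γ⟩ (3 firings)

step 1: fire β:  (p0=0, p1=4, p2=0, p3=2, p4=4, p5=0, p6=4, p7=1) → (p0=0, p1=4, p2=0, p3=2, p4=3, p5=0, p6=6, p7=3)
step 2: fire β:  (p0=0, p1=4, p2=0, p3=2, p4=3, p5=0, p6=6, p7=3) → (p0=0, p1=4, p2=0, p3=2, p4=2, p5=0, p6=8, p7=5)
step 3: fire γ:  (p0=0, p1=4, p2=0, p3=2, p4=2, p5=0, p6=8, p7=5) → (p0=0, p1=7, p2=0, p3=2, p4=0, p5=0, p6=8, p7=5)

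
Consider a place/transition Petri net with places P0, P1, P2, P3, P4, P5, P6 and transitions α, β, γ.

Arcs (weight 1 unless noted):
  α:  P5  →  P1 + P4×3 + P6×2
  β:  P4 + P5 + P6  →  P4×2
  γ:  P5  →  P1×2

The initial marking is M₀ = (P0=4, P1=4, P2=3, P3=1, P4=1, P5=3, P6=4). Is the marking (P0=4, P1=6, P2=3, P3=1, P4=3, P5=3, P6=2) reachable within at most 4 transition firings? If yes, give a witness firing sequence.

depth 0: 1 marking
depth 1: 4 markings reached so far
depth 2: 10 markings reached so far
depth 3: 20 markings reached so far
depth 4: 20 markings reached so far
(frontier empty at depth 4; search complete)
target is not among the 20 markings reachable within 4 steps

NO — not reachable within 4 firings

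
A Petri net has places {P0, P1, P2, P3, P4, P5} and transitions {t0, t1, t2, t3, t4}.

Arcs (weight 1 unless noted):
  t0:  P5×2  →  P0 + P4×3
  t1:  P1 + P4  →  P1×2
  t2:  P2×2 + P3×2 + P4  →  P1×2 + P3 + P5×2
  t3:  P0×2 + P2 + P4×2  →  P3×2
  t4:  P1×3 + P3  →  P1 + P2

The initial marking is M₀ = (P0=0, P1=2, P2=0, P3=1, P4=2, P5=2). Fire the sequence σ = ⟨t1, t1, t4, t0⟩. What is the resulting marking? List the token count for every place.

step 1: fire t1:  (P0=0, P1=2, P2=0, P3=1, P4=2, P5=2) → (P0=0, P1=3, P2=0, P3=1, P4=1, P5=2)
step 2: fire t1:  (P0=0, P1=3, P2=0, P3=1, P4=1, P5=2) → (P0=0, P1=4, P2=0, P3=1, P4=0, P5=2)
step 3: fire t4:  (P0=0, P1=4, P2=0, P3=1, P4=0, P5=2) → (P0=0, P1=2, P2=1, P3=0, P4=0, P5=2)
step 4: fire t0:  (P0=0, P1=2, P2=1, P3=0, P4=0, P5=2) → (P0=1, P1=2, P2=1, P3=0, P4=3, P5=0)

(P0=1, P1=2, P2=1, P3=0, P4=3, P5=0)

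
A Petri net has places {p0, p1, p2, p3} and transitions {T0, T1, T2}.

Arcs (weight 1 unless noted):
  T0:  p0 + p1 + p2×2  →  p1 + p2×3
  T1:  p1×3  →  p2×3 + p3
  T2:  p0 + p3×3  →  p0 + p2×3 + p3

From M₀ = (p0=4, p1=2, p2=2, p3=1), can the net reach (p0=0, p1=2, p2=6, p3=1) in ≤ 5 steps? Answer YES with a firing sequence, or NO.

YES — reachable via ⟨T0, T0, T0, T0⟩ (4 firings)

step 1: fire T0:  (p0=4, p1=2, p2=2, p3=1) → (p0=3, p1=2, p2=3, p3=1)
step 2: fire T0:  (p0=3, p1=2, p2=3, p3=1) → (p0=2, p1=2, p2=4, p3=1)
step 3: fire T0:  (p0=2, p1=2, p2=4, p3=1) → (p0=1, p1=2, p2=5, p3=1)
step 4: fire T0:  (p0=1, p1=2, p2=5, p3=1) → (p0=0, p1=2, p2=6, p3=1)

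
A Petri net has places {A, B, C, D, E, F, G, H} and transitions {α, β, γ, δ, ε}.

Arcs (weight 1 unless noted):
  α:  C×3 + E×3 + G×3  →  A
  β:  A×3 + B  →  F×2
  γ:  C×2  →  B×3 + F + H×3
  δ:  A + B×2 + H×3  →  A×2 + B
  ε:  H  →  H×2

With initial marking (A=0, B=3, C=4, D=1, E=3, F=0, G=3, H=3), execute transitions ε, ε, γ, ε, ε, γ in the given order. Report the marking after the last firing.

(A=0, B=9, C=0, D=1, E=3, F=2, G=3, H=13)

step 1: fire ε:  (A=0, B=3, C=4, D=1, E=3, F=0, G=3, H=3) → (A=0, B=3, C=4, D=1, E=3, F=0, G=3, H=4)
step 2: fire ε:  (A=0, B=3, C=4, D=1, E=3, F=0, G=3, H=4) → (A=0, B=3, C=4, D=1, E=3, F=0, G=3, H=5)
step 3: fire γ:  (A=0, B=3, C=4, D=1, E=3, F=0, G=3, H=5) → (A=0, B=6, C=2, D=1, E=3, F=1, G=3, H=8)
step 4: fire ε:  (A=0, B=6, C=2, D=1, E=3, F=1, G=3, H=8) → (A=0, B=6, C=2, D=1, E=3, F=1, G=3, H=9)
step 5: fire ε:  (A=0, B=6, C=2, D=1, E=3, F=1, G=3, H=9) → (A=0, B=6, C=2, D=1, E=3, F=1, G=3, H=10)
step 6: fire γ:  (A=0, B=6, C=2, D=1, E=3, F=1, G=3, H=10) → (A=0, B=9, C=0, D=1, E=3, F=2, G=3, H=13)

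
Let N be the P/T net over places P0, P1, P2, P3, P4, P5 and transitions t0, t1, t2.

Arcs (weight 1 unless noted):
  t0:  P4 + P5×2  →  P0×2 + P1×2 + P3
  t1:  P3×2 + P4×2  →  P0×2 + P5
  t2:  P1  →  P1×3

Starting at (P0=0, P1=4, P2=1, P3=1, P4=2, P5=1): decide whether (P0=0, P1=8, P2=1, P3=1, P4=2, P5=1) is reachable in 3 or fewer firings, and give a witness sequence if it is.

YES — reachable via ⟨t2, t2⟩ (2 firings)

step 1: fire t2:  (P0=0, P1=4, P2=1, P3=1, P4=2, P5=1) → (P0=0, P1=6, P2=1, P3=1, P4=2, P5=1)
step 2: fire t2:  (P0=0, P1=6, P2=1, P3=1, P4=2, P5=1) → (P0=0, P1=8, P2=1, P3=1, P4=2, P5=1)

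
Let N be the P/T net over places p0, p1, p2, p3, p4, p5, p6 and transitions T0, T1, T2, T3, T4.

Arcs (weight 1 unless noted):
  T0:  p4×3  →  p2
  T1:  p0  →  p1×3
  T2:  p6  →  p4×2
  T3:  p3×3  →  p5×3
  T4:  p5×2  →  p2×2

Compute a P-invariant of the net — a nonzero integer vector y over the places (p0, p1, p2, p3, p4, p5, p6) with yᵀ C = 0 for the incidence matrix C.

y = (p0:3, p1:1, p2:0, p3:0, p4:0, p5:0, p6:0)

Incidence matrix C (rows=places, cols=transitions):
       T0   T1   T2   T3   T4
   p0   0   -1    0    0    0
   p1   0    3    0    0    0
   p2   1    0    0    0    2
   p3   0    0    0   -3    0
   p4  -3    0    2    0    0
   p5   0    0    0    3   -2
   p6   0    0   -1    0    0

Candidate y = [3, 1, 0, 0, 0, 0, 0]; check y·C column-wise:
  col T0: 3·0 + 1·0 + 0·1 + 0·-3 = 0
  col T1: 3·-1 + 1·3 = 0
  col T2: 3·0 + 1·0 + 0·2 + 0·-1 = 0
  col T3: 3·0 + 1·0 + 0·-3 + 0·3 = 0
  col T4: 3·0 + 1·0 + 0·2 + 0·-2 = 0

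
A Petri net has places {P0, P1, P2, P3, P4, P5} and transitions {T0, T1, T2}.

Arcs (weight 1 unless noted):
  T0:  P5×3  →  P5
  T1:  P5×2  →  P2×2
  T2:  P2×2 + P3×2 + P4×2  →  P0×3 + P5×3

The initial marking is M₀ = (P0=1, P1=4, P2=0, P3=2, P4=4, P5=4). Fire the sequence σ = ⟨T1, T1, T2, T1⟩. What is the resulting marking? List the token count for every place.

(P0=4, P1=4, P2=4, P3=0, P4=2, P5=1)

step 1: fire T1:  (P0=1, P1=4, P2=0, P3=2, P4=4, P5=4) → (P0=1, P1=4, P2=2, P3=2, P4=4, P5=2)
step 2: fire T1:  (P0=1, P1=4, P2=2, P3=2, P4=4, P5=2) → (P0=1, P1=4, P2=4, P3=2, P4=4, P5=0)
step 3: fire T2:  (P0=1, P1=4, P2=4, P3=2, P4=4, P5=0) → (P0=4, P1=4, P2=2, P3=0, P4=2, P5=3)
step 4: fire T1:  (P0=4, P1=4, P2=2, P3=0, P4=2, P5=3) → (P0=4, P1=4, P2=4, P3=0, P4=2, P5=1)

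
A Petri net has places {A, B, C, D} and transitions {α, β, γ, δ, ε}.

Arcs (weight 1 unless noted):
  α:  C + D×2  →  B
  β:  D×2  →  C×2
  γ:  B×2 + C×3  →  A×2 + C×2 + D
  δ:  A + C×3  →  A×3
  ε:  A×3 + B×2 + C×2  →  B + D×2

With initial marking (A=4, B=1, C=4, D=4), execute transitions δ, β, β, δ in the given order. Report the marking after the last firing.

(A=8, B=1, C=2, D=0)

step 1: fire δ:  (A=4, B=1, C=4, D=4) → (A=6, B=1, C=1, D=4)
step 2: fire β:  (A=6, B=1, C=1, D=4) → (A=6, B=1, C=3, D=2)
step 3: fire β:  (A=6, B=1, C=3, D=2) → (A=6, B=1, C=5, D=0)
step 4: fire δ:  (A=6, B=1, C=5, D=0) → (A=8, B=1, C=2, D=0)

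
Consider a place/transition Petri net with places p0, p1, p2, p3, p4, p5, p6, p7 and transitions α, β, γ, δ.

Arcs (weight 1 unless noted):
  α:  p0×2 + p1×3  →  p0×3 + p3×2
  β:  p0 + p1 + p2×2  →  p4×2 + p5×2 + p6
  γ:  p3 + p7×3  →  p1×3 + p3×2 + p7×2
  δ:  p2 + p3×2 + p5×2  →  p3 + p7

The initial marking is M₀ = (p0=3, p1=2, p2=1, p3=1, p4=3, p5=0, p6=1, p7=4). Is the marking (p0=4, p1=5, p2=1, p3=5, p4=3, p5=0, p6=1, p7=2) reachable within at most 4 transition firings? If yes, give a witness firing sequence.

step 1: fire γ:  (p0=3, p1=2, p2=1, p3=1, p4=3, p5=0, p6=1, p7=4) → (p0=3, p1=5, p2=1, p3=2, p4=3, p5=0, p6=1, p7=3)
step 2: fire α:  (p0=3, p1=5, p2=1, p3=2, p4=3, p5=0, p6=1, p7=3) → (p0=4, p1=2, p2=1, p3=4, p4=3, p5=0, p6=1, p7=3)
step 3: fire γ:  (p0=4, p1=2, p2=1, p3=4, p4=3, p5=0, p6=1, p7=3) → (p0=4, p1=5, p2=1, p3=5, p4=3, p5=0, p6=1, p7=2)

YES — reachable via ⟨γ, α, γ⟩ (3 firings)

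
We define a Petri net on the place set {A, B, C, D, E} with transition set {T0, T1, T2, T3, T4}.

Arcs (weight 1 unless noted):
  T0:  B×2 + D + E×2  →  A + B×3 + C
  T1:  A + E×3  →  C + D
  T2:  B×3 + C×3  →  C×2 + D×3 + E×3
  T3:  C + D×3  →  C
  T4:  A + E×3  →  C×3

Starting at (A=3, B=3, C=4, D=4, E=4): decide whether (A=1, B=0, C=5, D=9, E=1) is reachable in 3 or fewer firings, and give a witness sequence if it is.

YES — reachable via ⟨T1, T2, T1⟩ (3 firings)

step 1: fire T1:  (A=3, B=3, C=4, D=4, E=4) → (A=2, B=3, C=5, D=5, E=1)
step 2: fire T2:  (A=2, B=3, C=5, D=5, E=1) → (A=2, B=0, C=4, D=8, E=4)
step 3: fire T1:  (A=2, B=0, C=4, D=8, E=4) → (A=1, B=0, C=5, D=9, E=1)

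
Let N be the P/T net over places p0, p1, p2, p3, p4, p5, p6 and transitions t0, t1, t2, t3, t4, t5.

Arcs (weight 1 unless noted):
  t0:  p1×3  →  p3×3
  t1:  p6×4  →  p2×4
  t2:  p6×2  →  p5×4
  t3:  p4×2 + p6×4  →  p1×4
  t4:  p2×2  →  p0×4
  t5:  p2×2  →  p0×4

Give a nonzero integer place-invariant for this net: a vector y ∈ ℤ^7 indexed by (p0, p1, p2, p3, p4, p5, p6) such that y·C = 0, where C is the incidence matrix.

y = (p0:0, p1:1, p2:0, p3:1, p4:2, p5:0, p6:0)

Incidence matrix C (rows=places, cols=transitions):
       t0   t1   t2   t3   t4   t5
   p0   0    0    0    0    4    4
   p1  -3    0    0    4    0    0
   p2   0    4    0    0   -2   -2
   p3   3    0    0    0    0    0
   p4   0    0    0   -2    0    0
   p5   0    0    4    0    0    0
   p6   0   -4   -2   -4    0    0

Candidate y = [0, 1, 0, 1, 2, 0, 0]; check y·C column-wise:
  col t0: 1·-3 + 1·3 + 2·0 = 0
  col t1: 1·0 + 0·4 + 1·0 + 2·0 + 0·-4 = 0
  col t2: 1·0 + 1·0 + 2·0 + 0·4 + 0·-2 = 0
  col t3: 1·4 + 1·0 + 2·-2 + 0·-4 = 0
  col t4: 0·4 + 1·0 + 0·-2 + 1·0 + 2·0 = 0
  col t5: 0·4 + 1·0 + 0·-2 + 1·0 + 2·0 = 0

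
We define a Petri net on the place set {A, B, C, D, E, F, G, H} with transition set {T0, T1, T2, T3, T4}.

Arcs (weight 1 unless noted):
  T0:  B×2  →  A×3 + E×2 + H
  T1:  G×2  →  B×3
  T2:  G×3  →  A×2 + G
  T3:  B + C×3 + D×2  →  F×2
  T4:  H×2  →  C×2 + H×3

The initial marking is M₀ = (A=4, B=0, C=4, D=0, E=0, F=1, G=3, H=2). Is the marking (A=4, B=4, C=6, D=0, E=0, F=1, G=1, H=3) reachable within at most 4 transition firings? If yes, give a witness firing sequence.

depth 0: 1 marking
depth 1: 4 markings reached so far
depth 2: 8 markings reached so far
depth 3: 12 markings reached so far
depth 4: 16 markings reached so far
target is not among the 16 markings reachable within 4 steps

NO — not reachable within 4 firings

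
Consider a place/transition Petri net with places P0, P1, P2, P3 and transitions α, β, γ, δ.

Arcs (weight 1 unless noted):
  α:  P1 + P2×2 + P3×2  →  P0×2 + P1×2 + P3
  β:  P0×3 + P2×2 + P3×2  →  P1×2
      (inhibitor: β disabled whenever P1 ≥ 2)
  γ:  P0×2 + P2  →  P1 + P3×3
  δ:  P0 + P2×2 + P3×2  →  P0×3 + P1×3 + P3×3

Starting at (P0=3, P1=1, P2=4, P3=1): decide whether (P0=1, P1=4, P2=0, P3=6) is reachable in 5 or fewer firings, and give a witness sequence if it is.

YES — reachable via ⟨γ, α, γ⟩ (3 firings)

step 1: fire γ:  (P0=3, P1=1, P2=4, P3=1) → (P0=1, P1=2, P2=3, P3=4)
step 2: fire α:  (P0=1, P1=2, P2=3, P3=4) → (P0=3, P1=3, P2=1, P3=3)
step 3: fire γ:  (P0=3, P1=3, P2=1, P3=3) → (P0=1, P1=4, P2=0, P3=6)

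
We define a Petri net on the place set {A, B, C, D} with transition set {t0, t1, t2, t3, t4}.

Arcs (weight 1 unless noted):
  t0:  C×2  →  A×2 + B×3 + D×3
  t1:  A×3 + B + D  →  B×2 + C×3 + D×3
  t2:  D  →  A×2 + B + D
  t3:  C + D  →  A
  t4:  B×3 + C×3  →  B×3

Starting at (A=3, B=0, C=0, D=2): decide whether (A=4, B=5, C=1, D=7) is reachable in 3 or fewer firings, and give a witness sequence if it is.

step 1: fire t2:  (A=3, B=0, C=0, D=2) → (A=5, B=1, C=0, D=2)
step 2: fire t1:  (A=5, B=1, C=0, D=2) → (A=2, B=2, C=3, D=4)
step 3: fire t0:  (A=2, B=2, C=3, D=4) → (A=4, B=5, C=1, D=7)

YES — reachable via ⟨t2, t1, t0⟩ (3 firings)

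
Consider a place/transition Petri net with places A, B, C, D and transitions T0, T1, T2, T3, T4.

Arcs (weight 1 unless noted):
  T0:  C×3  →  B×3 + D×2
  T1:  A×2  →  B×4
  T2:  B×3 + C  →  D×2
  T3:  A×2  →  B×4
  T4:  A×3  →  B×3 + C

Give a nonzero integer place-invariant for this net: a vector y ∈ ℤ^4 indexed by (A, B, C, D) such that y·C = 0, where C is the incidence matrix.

Incidence matrix C (rows=places, cols=transitions):
       T0   T1   T2   T3   T4
    A   0   -2    0   -2   -3
    B   3    4   -3    4    3
    C  -3    0   -1    0    1
    D   2    0    2    0    0

Candidate y = [2, 1, 3, 3]; check y·C column-wise:
  col T0: 2·0 + 1·3 + 3·-3 + 3·2 = 0
  col T1: 2·-2 + 1·4 + 3·0 + 3·0 = 0
  col T2: 2·0 + 1·-3 + 3·-1 + 3·2 = 0
  col T3: 2·-2 + 1·4 + 3·0 + 3·0 = 0
  col T4: 2·-3 + 1·3 + 3·1 + 3·0 = 0

y = (A:2, B:1, C:3, D:3)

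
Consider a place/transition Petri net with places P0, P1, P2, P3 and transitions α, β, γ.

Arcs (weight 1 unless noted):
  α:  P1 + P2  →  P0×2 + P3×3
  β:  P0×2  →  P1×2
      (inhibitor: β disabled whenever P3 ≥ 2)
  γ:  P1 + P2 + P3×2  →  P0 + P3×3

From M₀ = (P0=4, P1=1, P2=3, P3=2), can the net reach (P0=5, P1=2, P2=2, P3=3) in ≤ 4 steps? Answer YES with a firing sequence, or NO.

NO — not reachable within 4 firings

depth 0: 1 marking
depth 1: 3 markings reached so far
depth 2: 3 markings reached so far
(frontier empty at depth 2; search complete)
target is not among the 3 markings reachable within 4 steps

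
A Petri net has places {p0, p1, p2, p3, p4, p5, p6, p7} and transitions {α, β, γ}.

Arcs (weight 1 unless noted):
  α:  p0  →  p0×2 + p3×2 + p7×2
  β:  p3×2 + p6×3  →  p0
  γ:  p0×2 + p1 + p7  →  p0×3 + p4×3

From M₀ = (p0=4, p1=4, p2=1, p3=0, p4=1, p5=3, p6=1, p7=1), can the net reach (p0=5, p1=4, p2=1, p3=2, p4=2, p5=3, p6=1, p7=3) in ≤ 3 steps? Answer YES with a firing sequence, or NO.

NO — not reachable within 3 firings

depth 0: 1 marking
depth 1: 3 markings reached so far
depth 2: 5 markings reached so far
depth 3: 8 markings reached so far
target is not among the 8 markings reachable within 3 steps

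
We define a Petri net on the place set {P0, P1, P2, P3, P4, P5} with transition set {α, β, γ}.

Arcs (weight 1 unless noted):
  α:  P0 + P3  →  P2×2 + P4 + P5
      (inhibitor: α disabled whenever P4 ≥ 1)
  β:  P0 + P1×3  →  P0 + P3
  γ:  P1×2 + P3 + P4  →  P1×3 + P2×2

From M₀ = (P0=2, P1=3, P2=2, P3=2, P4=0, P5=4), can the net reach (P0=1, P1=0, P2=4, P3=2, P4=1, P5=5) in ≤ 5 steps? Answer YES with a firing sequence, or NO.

step 1: fire α:  (P0=2, P1=3, P2=2, P3=2, P4=0, P5=4) → (P0=1, P1=3, P2=4, P3=1, P4=1, P5=5)
step 2: fire β:  (P0=1, P1=3, P2=4, P3=1, P4=1, P5=5) → (P0=1, P1=0, P2=4, P3=2, P4=1, P5=5)

YES — reachable via ⟨α, β⟩ (2 firings)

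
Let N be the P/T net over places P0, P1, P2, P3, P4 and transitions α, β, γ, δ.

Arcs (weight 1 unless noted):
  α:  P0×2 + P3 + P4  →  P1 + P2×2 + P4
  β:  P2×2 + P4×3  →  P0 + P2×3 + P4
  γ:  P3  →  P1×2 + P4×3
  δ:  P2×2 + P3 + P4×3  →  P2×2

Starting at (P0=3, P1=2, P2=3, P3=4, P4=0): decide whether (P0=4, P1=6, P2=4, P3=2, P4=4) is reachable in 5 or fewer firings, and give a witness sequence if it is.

YES — reachable via ⟨γ, β, γ⟩ (3 firings)

step 1: fire γ:  (P0=3, P1=2, P2=3, P3=4, P4=0) → (P0=3, P1=4, P2=3, P3=3, P4=3)
step 2: fire β:  (P0=3, P1=4, P2=3, P3=3, P4=3) → (P0=4, P1=4, P2=4, P3=3, P4=1)
step 3: fire γ:  (P0=4, P1=4, P2=4, P3=3, P4=1) → (P0=4, P1=6, P2=4, P3=2, P4=4)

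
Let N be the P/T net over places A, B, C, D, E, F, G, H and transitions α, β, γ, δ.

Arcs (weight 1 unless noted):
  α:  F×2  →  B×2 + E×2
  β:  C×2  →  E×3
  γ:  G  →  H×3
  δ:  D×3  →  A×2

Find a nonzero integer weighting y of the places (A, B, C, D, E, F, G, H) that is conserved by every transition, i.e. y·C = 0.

Incidence matrix C (rows=places, cols=transitions):
        α    β    γ    δ
    A   0    0    0    2
    B   2    0    0    0
    C   0   -2    0    0
    D   0    0    0   -3
    E   2    3    0    0
    F  -2    0    0    0
    G   0    0   -1    0
    H   0    0    3    0

Candidate y = [3, 0, 0, 2, 0, 0, 0, 0]; check y·C column-wise:
  col α: 3·0 + 0·2 + 2·0 + 0·2 + 0·-2 = 0
  col β: 3·0 + 0·-2 + 2·0 + 0·3 = 0
  col γ: 3·0 + 2·0 + 0·-1 + 0·3 = 0
  col δ: 3·2 + 2·-3 = 0

y = (A:3, B:0, C:0, D:2, E:0, F:0, G:0, H:0)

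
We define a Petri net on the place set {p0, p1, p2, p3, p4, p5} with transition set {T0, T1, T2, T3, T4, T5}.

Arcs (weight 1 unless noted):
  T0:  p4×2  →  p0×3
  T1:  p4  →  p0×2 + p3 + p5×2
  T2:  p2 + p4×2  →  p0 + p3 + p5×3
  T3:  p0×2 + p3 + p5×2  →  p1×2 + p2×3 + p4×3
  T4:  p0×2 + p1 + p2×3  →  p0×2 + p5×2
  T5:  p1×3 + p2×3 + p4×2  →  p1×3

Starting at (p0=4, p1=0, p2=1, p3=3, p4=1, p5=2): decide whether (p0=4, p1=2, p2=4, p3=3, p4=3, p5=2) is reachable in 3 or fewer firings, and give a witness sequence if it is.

step 1: fire T1:  (p0=4, p1=0, p2=1, p3=3, p4=1, p5=2) → (p0=6, p1=0, p2=1, p3=4, p4=0, p5=4)
step 2: fire T3:  (p0=6, p1=0, p2=1, p3=4, p4=0, p5=4) → (p0=4, p1=2, p2=4, p3=3, p4=3, p5=2)

YES — reachable via ⟨T1, T3⟩ (2 firings)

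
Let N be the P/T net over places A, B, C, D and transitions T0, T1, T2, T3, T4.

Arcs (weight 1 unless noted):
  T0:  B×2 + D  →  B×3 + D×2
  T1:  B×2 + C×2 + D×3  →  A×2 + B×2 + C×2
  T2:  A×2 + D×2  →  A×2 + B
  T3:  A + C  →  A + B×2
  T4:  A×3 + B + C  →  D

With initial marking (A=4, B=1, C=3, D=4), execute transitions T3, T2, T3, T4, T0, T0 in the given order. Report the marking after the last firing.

step 1: fire T3:  (A=4, B=1, C=3, D=4) → (A=4, B=3, C=2, D=4)
step 2: fire T2:  (A=4, B=3, C=2, D=4) → (A=4, B=4, C=2, D=2)
step 3: fire T3:  (A=4, B=4, C=2, D=2) → (A=4, B=6, C=1, D=2)
step 4: fire T4:  (A=4, B=6, C=1, D=2) → (A=1, B=5, C=0, D=3)
step 5: fire T0:  (A=1, B=5, C=0, D=3) → (A=1, B=6, C=0, D=4)
step 6: fire T0:  (A=1, B=6, C=0, D=4) → (A=1, B=7, C=0, D=5)

(A=1, B=7, C=0, D=5)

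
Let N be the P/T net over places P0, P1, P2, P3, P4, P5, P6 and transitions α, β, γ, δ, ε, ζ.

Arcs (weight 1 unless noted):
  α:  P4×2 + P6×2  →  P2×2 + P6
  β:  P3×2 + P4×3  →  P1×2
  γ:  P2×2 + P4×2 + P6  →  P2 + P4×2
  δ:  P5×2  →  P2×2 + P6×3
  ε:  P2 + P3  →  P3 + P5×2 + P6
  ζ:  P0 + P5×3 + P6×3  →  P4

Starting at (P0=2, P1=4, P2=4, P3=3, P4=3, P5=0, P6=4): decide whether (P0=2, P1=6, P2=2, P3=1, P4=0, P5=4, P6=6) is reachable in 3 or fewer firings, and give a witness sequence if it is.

step 1: fire β:  (P0=2, P1=4, P2=4, P3=3, P4=3, P5=0, P6=4) → (P0=2, P1=6, P2=4, P3=1, P4=0, P5=0, P6=4)
step 2: fire ε:  (P0=2, P1=6, P2=4, P3=1, P4=0, P5=0, P6=4) → (P0=2, P1=6, P2=3, P3=1, P4=0, P5=2, P6=5)
step 3: fire ε:  (P0=2, P1=6, P2=3, P3=1, P4=0, P5=2, P6=5) → (P0=2, P1=6, P2=2, P3=1, P4=0, P5=4, P6=6)

YES — reachable via ⟨β, ε, ε⟩ (3 firings)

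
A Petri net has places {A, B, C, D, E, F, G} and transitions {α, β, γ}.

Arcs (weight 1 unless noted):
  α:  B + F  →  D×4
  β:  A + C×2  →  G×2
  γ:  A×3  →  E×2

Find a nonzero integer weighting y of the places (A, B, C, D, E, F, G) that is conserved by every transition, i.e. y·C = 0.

Incidence matrix C (rows=places, cols=transitions):
        α    β    γ
    A   0   -1   -3
    B  -1    0    0
    C   0   -2    0
    D   4    0    0
    E   0    0    2
    F  -1    0    0
    G   0    2    0

Candidate y = [0, 4, 0, 1, 0, 0, 0]; check y·C column-wise:
  col α: 4·-1 + 1·4 + 0·-1 = 0
  col β: 0·-1 + 4·0 + 0·-2 + 1·0 + 0·2 = 0
  col γ: 0·-3 + 4·0 + 1·0 + 0·2 = 0

y = (A:0, B:4, C:0, D:1, E:0, F:0, G:0)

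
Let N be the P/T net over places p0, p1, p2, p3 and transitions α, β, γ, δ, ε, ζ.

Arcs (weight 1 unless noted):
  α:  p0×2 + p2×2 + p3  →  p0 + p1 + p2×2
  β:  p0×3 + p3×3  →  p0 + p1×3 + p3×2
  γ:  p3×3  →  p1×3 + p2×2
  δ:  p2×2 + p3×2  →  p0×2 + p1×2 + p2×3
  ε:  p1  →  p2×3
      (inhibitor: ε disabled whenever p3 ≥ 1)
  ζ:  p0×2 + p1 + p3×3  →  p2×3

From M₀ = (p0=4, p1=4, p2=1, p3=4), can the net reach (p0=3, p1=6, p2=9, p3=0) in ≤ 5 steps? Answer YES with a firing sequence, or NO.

step 1: fire γ:  (p0=4, p1=4, p2=1, p3=4) → (p0=4, p1=7, p2=3, p3=1)
step 2: fire α:  (p0=4, p1=7, p2=3, p3=1) → (p0=3, p1=8, p2=3, p3=0)
step 3: fire ε:  (p0=3, p1=8, p2=3, p3=0) → (p0=3, p1=7, p2=6, p3=0)
step 4: fire ε:  (p0=3, p1=7, p2=6, p3=0) → (p0=3, p1=6, p2=9, p3=0)

YES — reachable via ⟨γ, α, ε, ε⟩ (4 firings)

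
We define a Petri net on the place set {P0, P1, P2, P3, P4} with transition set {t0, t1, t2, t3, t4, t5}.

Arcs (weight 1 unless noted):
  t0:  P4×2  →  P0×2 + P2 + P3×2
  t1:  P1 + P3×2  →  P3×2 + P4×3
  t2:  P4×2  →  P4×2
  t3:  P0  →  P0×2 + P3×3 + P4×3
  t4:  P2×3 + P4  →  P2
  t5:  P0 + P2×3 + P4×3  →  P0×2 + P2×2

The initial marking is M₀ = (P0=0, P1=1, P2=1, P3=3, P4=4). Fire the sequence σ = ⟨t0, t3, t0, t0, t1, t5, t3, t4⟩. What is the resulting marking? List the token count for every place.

step 1: fire t0:  (P0=0, P1=1, P2=1, P3=3, P4=4) → (P0=2, P1=1, P2=2, P3=5, P4=2)
step 2: fire t3:  (P0=2, P1=1, P2=2, P3=5, P4=2) → (P0=3, P1=1, P2=2, P3=8, P4=5)
step 3: fire t0:  (P0=3, P1=1, P2=2, P3=8, P4=5) → (P0=5, P1=1, P2=3, P3=10, P4=3)
step 4: fire t0:  (P0=5, P1=1, P2=3, P3=10, P4=3) → (P0=7, P1=1, P2=4, P3=12, P4=1)
step 5: fire t1:  (P0=7, P1=1, P2=4, P3=12, P4=1) → (P0=7, P1=0, P2=4, P3=12, P4=4)
step 6: fire t5:  (P0=7, P1=0, P2=4, P3=12, P4=4) → (P0=8, P1=0, P2=3, P3=12, P4=1)
step 7: fire t3:  (P0=8, P1=0, P2=3, P3=12, P4=1) → (P0=9, P1=0, P2=3, P3=15, P4=4)
step 8: fire t4:  (P0=9, P1=0, P2=3, P3=15, P4=4) → (P0=9, P1=0, P2=1, P3=15, P4=3)

(P0=9, P1=0, P2=1, P3=15, P4=3)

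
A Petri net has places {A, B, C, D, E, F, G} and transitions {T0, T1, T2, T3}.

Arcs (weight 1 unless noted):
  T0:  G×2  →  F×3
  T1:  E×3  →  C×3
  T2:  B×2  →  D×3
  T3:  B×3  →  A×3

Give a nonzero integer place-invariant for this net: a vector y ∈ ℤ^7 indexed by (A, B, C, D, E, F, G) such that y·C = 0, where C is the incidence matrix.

y = (A:3, B:3, C:0, D:2, E:0, F:0, G:0)

Incidence matrix C (rows=places, cols=transitions):
       T0   T1   T2   T3
    A   0    0    0    3
    B   0    0   -2   -3
    C   0    3    0    0
    D   0    0    3    0
    E   0   -3    0    0
    F   3    0    0    0
    G  -2    0    0    0

Candidate y = [3, 3, 0, 2, 0, 0, 0]; check y·C column-wise:
  col T0: 3·0 + 3·0 + 2·0 + 0·3 + 0·-2 = 0
  col T1: 3·0 + 3·0 + 0·3 + 2·0 + 0·-3 = 0
  col T2: 3·0 + 3·-2 + 2·3 = 0
  col T3: 3·3 + 3·-3 + 2·0 = 0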